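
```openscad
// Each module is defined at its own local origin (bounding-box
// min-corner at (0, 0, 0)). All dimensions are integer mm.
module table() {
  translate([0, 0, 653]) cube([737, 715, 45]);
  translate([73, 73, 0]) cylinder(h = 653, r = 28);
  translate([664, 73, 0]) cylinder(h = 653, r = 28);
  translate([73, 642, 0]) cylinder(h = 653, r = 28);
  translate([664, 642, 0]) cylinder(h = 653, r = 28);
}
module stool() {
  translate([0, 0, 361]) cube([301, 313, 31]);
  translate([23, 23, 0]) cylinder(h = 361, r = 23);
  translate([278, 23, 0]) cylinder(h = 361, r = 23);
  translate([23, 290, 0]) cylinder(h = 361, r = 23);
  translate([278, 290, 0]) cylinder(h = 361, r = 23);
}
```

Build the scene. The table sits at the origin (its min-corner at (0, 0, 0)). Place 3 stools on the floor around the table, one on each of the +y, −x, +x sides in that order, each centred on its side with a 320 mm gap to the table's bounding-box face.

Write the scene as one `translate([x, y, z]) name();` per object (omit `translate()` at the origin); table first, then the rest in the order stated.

table();
translate([218, 1035, 0]) stool();
translate([-621, 201, 0]) stool();
translate([1057, 201, 0]) stool();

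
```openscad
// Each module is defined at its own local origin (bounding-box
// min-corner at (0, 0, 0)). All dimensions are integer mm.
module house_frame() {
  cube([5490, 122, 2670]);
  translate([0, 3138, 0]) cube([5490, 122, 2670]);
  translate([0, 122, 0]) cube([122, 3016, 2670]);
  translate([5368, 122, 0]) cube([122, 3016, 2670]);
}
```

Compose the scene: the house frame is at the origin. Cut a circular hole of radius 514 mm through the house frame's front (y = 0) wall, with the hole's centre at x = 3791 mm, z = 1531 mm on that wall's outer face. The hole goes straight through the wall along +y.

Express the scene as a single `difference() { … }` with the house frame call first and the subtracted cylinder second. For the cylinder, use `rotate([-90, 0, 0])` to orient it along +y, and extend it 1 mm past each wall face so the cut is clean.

difference() {
  house_frame();
  translate([3791, -1, 1531]) rotate([-90, 0, 0]) cylinder(h = 124, r = 514);
}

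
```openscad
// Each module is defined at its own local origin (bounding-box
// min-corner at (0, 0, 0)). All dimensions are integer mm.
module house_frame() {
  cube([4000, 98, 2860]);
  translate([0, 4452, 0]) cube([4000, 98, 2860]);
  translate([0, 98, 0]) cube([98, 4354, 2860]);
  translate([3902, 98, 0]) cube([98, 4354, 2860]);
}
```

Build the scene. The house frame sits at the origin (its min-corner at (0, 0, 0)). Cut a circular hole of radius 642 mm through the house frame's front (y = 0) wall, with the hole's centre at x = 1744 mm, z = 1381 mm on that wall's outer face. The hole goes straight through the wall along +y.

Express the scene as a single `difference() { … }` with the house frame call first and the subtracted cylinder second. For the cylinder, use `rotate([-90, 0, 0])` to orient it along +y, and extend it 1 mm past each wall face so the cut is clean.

difference() {
  house_frame();
  translate([1744, -1, 1381]) rotate([-90, 0, 0]) cylinder(h = 100, r = 642);
}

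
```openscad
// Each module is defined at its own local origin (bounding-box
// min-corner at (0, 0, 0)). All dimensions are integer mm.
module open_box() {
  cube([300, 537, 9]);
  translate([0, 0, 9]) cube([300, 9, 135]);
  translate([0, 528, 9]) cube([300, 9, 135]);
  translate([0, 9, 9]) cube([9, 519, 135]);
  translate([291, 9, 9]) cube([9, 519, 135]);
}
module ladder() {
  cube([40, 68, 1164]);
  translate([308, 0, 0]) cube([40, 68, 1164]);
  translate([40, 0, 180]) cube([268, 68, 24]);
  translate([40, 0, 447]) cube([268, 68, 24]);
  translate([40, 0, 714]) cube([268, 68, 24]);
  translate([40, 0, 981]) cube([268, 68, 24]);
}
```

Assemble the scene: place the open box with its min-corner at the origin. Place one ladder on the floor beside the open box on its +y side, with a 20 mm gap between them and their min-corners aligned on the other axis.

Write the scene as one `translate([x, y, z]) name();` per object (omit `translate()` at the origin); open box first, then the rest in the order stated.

open_box();
translate([0, 557, 0]) ladder();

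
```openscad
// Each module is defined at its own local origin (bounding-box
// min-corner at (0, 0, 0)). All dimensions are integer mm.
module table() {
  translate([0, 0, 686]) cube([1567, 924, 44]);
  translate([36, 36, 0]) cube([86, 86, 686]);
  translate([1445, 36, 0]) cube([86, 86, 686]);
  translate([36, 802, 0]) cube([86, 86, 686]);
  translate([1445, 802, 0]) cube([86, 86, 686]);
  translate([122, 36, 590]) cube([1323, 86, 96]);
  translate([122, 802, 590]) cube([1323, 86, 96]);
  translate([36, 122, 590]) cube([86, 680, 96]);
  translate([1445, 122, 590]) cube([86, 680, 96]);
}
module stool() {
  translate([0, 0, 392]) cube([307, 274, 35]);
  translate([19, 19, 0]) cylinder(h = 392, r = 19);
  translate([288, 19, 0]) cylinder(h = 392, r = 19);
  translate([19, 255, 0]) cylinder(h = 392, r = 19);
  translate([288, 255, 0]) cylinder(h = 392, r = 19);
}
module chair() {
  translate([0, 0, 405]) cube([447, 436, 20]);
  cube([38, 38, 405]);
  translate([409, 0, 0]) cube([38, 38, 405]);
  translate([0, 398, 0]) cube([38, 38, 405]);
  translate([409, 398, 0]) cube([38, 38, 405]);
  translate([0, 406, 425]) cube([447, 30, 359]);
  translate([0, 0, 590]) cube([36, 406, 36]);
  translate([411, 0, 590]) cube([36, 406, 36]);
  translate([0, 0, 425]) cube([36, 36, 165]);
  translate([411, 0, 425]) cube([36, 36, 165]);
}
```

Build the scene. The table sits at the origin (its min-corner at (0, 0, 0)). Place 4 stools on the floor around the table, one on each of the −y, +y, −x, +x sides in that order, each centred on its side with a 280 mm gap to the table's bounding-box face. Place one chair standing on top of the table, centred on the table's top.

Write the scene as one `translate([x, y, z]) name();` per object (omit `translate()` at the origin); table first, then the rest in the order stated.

table();
translate([630, -554, 0]) stool();
translate([630, 1204, 0]) stool();
translate([-587, 325, 0]) stool();
translate([1847, 325, 0]) stool();
translate([560, 244, 730]) chair();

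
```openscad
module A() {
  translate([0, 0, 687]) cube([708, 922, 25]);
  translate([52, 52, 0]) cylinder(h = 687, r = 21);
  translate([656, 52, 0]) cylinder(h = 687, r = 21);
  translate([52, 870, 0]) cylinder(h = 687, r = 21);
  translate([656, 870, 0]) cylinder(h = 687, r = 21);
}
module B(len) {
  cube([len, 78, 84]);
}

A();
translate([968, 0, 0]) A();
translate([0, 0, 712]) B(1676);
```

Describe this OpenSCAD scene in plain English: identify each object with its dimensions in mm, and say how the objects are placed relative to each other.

A is a table: top 708 mm (x) × 922 mm (y), 25 mm thick, upper face at z = 712 mm, on four round legs of 42 mm diameter, each leg's bounding box inset 31 mm from the nearest pair of top edges, running from z = 0 to the bottom of the top.

B is a rectangular beam 1676 mm long (x), 78 mm deep (y), 84 mm thick (z).

The beam spans the tops of two tables placed 260 mm apart, resting at z = 712 mm.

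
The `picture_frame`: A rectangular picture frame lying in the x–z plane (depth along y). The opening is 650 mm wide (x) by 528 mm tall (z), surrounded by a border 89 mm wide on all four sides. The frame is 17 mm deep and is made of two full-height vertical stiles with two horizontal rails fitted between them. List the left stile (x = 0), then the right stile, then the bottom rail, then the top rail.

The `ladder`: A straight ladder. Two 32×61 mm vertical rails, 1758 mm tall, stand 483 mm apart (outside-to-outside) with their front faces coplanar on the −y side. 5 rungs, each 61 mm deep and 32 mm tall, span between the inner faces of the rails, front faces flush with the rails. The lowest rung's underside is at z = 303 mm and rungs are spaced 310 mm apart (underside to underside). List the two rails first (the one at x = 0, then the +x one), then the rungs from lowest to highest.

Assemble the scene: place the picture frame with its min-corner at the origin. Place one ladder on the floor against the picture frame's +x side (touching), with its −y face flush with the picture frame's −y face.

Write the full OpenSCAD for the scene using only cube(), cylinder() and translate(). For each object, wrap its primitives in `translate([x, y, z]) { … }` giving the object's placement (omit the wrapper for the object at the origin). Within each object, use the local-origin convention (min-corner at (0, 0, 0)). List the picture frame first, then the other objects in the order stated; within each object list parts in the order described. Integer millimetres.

cube([89, 17, 706]);
translate([739, 0, 0]) cube([89, 17, 706]);
translate([89, 0, 0]) cube([650, 17, 89]);
translate([89, 0, 617]) cube([650, 17, 89]);
translate([828, 0, 0]) {
  cube([32, 61, 1758]);
  translate([451, 0, 0]) cube([32, 61, 1758]);
  translate([32, 0, 303]) cube([419, 61, 32]);
  translate([32, 0, 613]) cube([419, 61, 32]);
  translate([32, 0, 923]) cube([419, 61, 32]);
  translate([32, 0, 1233]) cube([419, 61, 32]);
  translate([32, 0, 1543]) cube([419, 61, 32]);
}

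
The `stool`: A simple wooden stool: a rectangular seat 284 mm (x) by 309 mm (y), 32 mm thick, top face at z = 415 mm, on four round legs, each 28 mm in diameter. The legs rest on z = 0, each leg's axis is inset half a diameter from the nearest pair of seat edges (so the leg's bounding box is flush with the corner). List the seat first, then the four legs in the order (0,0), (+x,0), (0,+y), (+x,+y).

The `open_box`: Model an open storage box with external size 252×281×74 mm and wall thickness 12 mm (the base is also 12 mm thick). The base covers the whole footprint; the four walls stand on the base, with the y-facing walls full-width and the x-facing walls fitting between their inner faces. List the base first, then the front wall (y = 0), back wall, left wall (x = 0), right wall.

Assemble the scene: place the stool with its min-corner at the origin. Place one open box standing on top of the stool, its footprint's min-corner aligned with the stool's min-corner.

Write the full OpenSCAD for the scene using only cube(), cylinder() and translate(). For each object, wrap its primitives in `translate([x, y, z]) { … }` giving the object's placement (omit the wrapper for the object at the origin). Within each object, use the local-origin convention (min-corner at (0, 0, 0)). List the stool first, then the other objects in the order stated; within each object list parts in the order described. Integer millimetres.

translate([0, 0, 383]) cube([284, 309, 32]);
translate([14, 14, 0]) cylinder(h = 383, r = 14);
translate([270, 14, 0]) cylinder(h = 383, r = 14);
translate([14, 295, 0]) cylinder(h = 383, r = 14);
translate([270, 295, 0]) cylinder(h = 383, r = 14);
translate([0, 0, 415]) {
  cube([252, 281, 12]);
  translate([0, 0, 12]) cube([252, 12, 62]);
  translate([0, 269, 12]) cube([252, 12, 62]);
  translate([0, 12, 12]) cube([12, 257, 62]);
  translate([240, 12, 12]) cube([12, 257, 62]);
}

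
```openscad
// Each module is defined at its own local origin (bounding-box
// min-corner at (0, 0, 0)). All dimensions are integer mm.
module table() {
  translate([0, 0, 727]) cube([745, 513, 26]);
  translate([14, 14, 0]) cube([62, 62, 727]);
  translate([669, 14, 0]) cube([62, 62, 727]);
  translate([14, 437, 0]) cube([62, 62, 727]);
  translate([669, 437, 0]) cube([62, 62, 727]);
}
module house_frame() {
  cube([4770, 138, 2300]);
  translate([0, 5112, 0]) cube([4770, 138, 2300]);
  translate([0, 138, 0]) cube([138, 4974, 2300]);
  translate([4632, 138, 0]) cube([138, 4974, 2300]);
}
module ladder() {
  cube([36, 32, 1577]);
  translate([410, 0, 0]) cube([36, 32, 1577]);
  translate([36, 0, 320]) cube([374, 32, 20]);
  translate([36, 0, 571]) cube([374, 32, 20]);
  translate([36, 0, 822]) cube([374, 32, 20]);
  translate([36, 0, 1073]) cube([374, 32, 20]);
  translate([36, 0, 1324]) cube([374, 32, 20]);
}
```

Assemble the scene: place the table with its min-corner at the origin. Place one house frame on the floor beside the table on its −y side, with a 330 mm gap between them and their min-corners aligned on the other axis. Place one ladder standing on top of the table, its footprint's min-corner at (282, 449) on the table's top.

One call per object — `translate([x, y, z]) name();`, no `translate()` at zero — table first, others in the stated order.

table();
translate([0, -5580, 0]) house_frame();
translate([282, 449, 753]) ladder();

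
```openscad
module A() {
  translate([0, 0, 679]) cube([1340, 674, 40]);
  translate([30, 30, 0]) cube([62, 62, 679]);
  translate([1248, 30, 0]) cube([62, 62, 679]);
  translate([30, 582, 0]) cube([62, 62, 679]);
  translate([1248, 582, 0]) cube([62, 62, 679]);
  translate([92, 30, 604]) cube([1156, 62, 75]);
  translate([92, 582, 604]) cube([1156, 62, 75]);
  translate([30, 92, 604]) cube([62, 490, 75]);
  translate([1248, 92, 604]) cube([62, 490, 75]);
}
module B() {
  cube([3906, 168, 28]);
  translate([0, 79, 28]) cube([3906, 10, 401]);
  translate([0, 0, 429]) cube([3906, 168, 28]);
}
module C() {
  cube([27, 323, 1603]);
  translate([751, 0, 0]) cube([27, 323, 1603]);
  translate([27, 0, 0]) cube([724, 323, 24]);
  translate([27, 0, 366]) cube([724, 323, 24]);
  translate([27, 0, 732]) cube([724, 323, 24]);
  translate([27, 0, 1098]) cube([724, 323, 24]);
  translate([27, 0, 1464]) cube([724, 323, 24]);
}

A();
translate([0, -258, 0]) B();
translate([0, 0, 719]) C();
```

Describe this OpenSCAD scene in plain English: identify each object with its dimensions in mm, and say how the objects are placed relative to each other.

A is a table with a 1340×674 mm rectangular top, 40 mm thick, top surface at z = 719 mm, supported by four 62×62 mm square legs, each inset 30 mm from the nearest pair of top edges, running from the floor. Four apron rails, 62 mm thick and 75 mm tall, run between adjacent legs with their top edges flush with the underside of the top and their outer faces flush with the legs' outer faces.

B is an I-beam lying along x, 3906 mm long. Overall section height 457 mm. Two flanges 168 mm wide (y) and 28 mm thick, one on the floor and one at the top; a web 10 mm thick runs between them, centred on the flange width.

C is a bookshelf 778 mm wide overall, 323 mm deep and 1603 mm tall. The two sides are 27 mm thick vertical panels. 5 horizontal shelves of 24 mm thickness span between the inner faces of the sides; the lowest shelf sits on the floor and shelves are stacked with a clear vertical gap of 342 mm between each pair.

The I-beam is on the floor beside the table on its −y side. The bookshelf is on top of the table.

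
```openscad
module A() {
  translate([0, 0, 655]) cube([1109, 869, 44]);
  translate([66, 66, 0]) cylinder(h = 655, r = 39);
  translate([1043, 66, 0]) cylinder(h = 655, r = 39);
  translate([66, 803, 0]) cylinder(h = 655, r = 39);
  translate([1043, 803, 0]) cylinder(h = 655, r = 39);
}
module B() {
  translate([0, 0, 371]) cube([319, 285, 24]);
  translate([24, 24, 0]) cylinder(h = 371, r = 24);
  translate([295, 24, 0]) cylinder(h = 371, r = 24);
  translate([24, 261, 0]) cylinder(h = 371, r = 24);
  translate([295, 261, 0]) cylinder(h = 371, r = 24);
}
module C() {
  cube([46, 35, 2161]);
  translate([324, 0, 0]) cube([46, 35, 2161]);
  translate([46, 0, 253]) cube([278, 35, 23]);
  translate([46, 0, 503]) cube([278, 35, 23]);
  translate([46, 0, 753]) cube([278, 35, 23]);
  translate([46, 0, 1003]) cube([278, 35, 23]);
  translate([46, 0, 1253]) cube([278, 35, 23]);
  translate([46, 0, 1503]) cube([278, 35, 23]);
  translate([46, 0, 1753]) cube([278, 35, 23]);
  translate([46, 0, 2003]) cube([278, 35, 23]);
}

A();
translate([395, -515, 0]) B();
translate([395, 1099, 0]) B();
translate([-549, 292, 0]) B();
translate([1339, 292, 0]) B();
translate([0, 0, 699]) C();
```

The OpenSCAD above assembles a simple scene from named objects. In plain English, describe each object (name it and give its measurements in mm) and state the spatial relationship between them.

A is a table with a 1109×869 mm rectangular top, 44 mm thick, top surface at z = 699 mm, supported by four round legs of 78 mm diameter, each leg's bounding box inset 27 mm from the nearest pair of top edges, running from the floor.

B is a simple wooden stool: a rectangular seat 319 mm (x) by 285 mm (y), 24 mm thick, top face at z = 395 mm, on four round legs, each 48 mm in diameter. The legs rest on z = 0, each leg's axis is inset half a diameter from the nearest pair of seat edges (so the leg's bounding box is flush with the corner).

C is a straight ladder. Two 46×35 mm vertical rails, 2161 mm tall, stand 370 mm apart (outside-to-outside) with their front faces coplanar on the −y side. 8 rungs, each 35 mm deep and 23 mm tall, span between the inner faces of the rails, front faces flush with the rails. The lowest rung's underside is at z = 253 mm and rungs are spaced 250 mm apart (underside to underside).

Four stools sit around the table at the −y, +y, −x, +x sides. The ladder is on top of the table.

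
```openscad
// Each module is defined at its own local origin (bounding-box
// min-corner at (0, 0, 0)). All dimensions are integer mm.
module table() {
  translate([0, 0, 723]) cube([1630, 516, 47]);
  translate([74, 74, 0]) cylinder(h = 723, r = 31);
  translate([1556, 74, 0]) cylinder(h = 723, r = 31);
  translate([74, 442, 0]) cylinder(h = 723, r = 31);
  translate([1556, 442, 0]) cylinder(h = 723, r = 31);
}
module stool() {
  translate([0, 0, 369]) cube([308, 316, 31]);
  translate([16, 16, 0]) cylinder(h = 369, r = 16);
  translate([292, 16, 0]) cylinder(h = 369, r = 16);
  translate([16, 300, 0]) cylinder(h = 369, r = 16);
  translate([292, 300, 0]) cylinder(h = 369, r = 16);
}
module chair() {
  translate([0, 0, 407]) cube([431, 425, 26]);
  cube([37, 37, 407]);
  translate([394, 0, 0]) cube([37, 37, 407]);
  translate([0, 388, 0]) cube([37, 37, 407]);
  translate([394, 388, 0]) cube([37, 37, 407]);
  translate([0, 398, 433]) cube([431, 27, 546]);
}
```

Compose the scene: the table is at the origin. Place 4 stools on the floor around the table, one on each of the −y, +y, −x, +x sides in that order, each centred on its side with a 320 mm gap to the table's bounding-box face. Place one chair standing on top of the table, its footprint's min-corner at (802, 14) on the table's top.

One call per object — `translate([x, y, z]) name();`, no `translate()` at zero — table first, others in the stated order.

table();
translate([661, -636, 0]) stool();
translate([661, 836, 0]) stool();
translate([-628, 100, 0]) stool();
translate([1950, 100, 0]) stool();
translate([802, 14, 770]) chair();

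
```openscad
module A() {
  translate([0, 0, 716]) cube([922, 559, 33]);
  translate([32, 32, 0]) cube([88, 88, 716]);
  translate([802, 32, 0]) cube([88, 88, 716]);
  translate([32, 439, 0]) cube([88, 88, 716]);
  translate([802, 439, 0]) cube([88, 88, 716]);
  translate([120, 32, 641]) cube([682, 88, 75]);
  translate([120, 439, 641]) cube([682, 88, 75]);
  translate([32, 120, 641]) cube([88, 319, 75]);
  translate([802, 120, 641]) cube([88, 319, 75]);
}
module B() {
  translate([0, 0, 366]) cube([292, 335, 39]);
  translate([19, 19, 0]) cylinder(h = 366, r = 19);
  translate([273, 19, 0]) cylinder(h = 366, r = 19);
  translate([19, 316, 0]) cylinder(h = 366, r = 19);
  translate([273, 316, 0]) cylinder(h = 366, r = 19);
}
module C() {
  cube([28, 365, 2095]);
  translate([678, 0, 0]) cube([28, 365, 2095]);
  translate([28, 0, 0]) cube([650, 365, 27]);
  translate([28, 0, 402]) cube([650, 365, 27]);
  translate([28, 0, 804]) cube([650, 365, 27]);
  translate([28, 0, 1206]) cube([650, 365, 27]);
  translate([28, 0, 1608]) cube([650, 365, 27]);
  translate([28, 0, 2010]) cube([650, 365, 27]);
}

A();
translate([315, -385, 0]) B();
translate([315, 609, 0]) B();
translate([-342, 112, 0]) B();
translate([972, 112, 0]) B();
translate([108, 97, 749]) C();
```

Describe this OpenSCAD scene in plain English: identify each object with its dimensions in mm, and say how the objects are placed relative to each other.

A is a table with a 922×559 mm rectangular top, 33 mm thick, top surface at z = 749 mm, supported by four 88×88 mm square legs, each inset 32 mm from the nearest pair of top edges, running from the floor. Four apron rails, 88 mm thick and 75 mm tall, run between adjacent legs with their top edges flush with the underside of the top and their outer faces flush with the legs' outer faces.

B is a simple wooden stool: a rectangular seat 292 mm (x) by 335 mm (y), 39 mm thick, top face at z = 405 mm, on four round legs, each 38 mm in diameter. The legs rest on z = 0, each leg's axis is inset half a diameter from the nearest pair of seat edges (so the leg's bounding box is flush with the corner).

C is an open bookshelf. Two side panels, each 28 mm thick, 365 mm deep and 2095 mm tall, stand 706 mm apart (outside-to-outside). Between them sit 6 shelves, each 27 mm thick and 365 mm deep, spanning the full gap between the sides. The bottom shelf rests on the floor (its underside at z = 0) and the clear gap between one shelf's top and the next shelf's underside is 375 mm.

Four stools sit around the table at the −y, +y, −x, +x sides. The bookshelf is on top of the table, centred.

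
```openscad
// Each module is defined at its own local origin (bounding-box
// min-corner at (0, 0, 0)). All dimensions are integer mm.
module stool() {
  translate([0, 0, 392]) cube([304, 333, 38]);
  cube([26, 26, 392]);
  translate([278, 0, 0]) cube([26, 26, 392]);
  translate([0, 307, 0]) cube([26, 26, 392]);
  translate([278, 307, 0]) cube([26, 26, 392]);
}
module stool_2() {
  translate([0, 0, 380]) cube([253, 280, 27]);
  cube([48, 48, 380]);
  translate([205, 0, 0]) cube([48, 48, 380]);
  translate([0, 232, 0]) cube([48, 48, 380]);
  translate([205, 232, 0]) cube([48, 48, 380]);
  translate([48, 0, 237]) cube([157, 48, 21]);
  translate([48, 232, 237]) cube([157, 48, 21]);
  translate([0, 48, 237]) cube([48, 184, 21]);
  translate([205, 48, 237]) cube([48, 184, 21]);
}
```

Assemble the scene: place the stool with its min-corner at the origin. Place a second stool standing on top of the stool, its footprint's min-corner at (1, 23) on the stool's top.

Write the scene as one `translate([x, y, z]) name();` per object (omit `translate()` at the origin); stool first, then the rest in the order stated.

stool();
translate([1, 23, 430]) stool_2();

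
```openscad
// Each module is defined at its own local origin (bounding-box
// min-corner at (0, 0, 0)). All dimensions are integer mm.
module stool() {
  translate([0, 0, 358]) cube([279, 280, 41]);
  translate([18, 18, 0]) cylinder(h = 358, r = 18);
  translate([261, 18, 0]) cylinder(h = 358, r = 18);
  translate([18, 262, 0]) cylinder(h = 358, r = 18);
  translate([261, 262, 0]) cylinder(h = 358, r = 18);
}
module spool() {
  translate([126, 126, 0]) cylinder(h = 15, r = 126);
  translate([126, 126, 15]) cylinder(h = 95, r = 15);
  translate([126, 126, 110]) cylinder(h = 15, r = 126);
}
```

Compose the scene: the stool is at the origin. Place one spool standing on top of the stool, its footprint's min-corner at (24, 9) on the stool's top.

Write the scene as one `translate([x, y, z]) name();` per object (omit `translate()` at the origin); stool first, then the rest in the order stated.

stool();
translate([24, 9, 399]) spool();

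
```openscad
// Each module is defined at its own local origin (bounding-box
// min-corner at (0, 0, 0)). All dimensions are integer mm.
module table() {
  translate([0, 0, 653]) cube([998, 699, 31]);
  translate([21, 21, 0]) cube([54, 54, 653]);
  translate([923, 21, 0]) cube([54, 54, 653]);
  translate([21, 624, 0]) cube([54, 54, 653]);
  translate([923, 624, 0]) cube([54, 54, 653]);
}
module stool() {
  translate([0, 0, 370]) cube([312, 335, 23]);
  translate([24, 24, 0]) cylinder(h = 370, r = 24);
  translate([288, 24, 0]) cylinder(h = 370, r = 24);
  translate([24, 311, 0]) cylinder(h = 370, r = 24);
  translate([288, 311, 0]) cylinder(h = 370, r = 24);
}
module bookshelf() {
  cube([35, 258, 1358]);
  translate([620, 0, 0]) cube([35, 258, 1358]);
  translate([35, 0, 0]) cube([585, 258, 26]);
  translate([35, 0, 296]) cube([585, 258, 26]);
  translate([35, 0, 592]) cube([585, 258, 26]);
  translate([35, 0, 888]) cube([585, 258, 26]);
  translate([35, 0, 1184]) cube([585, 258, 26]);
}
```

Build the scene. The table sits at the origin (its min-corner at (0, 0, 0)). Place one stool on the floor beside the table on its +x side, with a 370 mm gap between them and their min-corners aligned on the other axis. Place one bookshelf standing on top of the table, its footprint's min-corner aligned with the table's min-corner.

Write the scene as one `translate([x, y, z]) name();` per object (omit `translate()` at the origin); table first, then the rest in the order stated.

table();
translate([1368, 0, 0]) stool();
translate([0, 0, 684]) bookshelf();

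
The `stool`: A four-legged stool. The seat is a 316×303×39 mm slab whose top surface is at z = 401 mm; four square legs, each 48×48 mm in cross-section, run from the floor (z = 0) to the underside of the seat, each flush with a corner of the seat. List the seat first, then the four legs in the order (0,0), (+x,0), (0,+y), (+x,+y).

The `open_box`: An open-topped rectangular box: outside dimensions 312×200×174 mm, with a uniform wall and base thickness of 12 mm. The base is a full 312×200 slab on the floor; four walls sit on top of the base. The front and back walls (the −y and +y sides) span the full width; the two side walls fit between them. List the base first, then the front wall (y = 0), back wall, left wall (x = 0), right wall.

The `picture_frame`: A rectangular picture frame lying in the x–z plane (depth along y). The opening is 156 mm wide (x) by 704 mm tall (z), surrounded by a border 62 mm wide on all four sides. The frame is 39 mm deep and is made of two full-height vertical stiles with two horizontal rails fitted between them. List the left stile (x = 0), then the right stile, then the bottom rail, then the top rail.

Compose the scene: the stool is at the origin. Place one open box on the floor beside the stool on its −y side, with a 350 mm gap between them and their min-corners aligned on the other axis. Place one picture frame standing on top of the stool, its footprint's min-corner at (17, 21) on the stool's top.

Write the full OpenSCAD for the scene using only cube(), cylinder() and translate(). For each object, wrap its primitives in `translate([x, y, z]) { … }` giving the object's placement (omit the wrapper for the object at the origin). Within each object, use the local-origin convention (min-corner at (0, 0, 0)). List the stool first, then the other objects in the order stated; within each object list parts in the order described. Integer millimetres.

translate([0, 0, 362]) cube([316, 303, 39]);
cube([48, 48, 362]);
translate([268, 0, 0]) cube([48, 48, 362]);
translate([0, 255, 0]) cube([48, 48, 362]);
translate([268, 255, 0]) cube([48, 48, 362]);
translate([0, -550, 0]) {
  cube([312, 200, 12]);
  translate([0, 0, 12]) cube([312, 12, 162]);
  translate([0, 188, 12]) cube([312, 12, 162]);
  translate([0, 12, 12]) cube([12, 176, 162]);
  translate([300, 12, 12]) cube([12, 176, 162]);
}
translate([17, 21, 401]) {
  cube([62, 39, 828]);
  translate([218, 0, 0]) cube([62, 39, 828]);
  translate([62, 0, 0]) cube([156, 39, 62]);
  translate([62, 0, 766]) cube([156, 39, 62]);
}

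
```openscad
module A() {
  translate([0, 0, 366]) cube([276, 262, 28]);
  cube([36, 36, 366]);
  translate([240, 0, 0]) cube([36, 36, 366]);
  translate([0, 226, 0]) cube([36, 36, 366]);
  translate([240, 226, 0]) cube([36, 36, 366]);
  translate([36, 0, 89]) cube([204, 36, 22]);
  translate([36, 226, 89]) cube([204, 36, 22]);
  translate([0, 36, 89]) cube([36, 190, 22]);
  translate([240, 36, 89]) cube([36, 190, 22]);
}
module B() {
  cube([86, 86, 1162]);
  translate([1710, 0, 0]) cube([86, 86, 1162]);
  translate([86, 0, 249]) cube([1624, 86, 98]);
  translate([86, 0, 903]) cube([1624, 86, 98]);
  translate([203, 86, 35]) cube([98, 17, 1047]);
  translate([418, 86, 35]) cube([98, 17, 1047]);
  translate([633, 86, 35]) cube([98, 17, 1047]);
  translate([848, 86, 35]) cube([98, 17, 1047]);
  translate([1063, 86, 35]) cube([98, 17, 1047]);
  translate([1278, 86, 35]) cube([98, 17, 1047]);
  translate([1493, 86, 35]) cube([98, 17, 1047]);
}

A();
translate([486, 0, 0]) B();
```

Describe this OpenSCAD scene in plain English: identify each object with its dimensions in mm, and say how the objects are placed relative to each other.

A is a simple wooden stool: a rectangular seat 276 mm (x) by 262 mm (y), 28 mm thick, top face at z = 394 mm, on four square legs, each 36×36 mm in cross-section. The legs rest on z = 0, each flush with a corner of the seat. Four stretchers, 36 mm wide and 22 mm tall, connect adjacent legs with their undersides at z = 89 mm, each running between the inner faces of the legs it joins and aligned with the legs' outer faces on the other axis.

B is a fence section. Two 86×86 mm posts, 1162 mm tall, stand on the floor with a clear span of 1624 mm between their inner faces. Two horizontal rails of 86×98 mm section span the gap between the posts with their undersides at z = 249 mm and z = 903 mm, flush with the posts' −y face. 7 pickets, each 98 mm wide, 17 mm thick and 1047 mm tall, are fixed to the +y face of the rails with their bottoms at z = 35 mm, evenly spaced across the span with equal gaps (rounded down to the nearest mm) at the −x end and between each pair — any rounding remainder accumulates at the +x end.

The fence section is on the floor beside the stool on its +x side.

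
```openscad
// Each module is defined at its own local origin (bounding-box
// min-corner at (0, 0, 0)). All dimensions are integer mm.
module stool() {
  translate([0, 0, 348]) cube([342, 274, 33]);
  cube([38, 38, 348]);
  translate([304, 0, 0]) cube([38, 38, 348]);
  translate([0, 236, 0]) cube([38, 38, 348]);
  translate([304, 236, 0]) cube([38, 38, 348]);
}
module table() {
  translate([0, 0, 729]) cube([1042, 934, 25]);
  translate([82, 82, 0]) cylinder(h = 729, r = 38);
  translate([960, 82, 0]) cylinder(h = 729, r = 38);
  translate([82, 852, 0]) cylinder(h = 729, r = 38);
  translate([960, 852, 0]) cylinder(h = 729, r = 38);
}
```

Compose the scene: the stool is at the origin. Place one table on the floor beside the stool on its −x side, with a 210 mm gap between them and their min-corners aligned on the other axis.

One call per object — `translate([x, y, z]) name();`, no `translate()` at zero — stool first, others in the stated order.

stool();
translate([-1252, 0, 0]) table();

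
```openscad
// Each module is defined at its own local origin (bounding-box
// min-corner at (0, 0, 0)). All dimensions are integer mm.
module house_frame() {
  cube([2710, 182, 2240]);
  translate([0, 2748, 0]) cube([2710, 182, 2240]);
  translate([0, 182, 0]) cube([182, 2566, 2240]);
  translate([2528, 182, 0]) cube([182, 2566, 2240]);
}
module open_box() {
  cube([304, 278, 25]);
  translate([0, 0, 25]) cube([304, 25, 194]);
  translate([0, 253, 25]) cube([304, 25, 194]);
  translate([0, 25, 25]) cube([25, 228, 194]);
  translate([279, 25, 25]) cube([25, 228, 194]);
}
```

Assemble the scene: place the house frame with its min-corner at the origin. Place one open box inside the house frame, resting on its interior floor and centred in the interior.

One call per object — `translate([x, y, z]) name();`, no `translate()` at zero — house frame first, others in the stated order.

house_frame();
translate([1203, 1326, 0]) open_box();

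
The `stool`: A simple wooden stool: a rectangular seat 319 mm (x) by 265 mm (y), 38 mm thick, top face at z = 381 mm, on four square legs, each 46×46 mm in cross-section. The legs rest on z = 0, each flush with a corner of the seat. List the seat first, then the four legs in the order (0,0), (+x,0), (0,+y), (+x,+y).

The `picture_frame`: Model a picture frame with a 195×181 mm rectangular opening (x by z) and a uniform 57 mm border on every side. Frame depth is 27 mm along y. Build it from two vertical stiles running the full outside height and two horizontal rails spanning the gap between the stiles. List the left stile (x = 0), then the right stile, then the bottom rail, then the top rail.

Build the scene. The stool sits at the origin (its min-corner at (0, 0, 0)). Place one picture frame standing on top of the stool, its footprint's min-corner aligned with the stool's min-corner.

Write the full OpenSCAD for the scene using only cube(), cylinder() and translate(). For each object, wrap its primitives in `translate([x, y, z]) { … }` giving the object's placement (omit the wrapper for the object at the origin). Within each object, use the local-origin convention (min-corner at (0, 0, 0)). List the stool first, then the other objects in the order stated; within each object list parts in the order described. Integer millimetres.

translate([0, 0, 343]) cube([319, 265, 38]);
cube([46, 46, 343]);
translate([273, 0, 0]) cube([46, 46, 343]);
translate([0, 219, 0]) cube([46, 46, 343]);
translate([273, 219, 0]) cube([46, 46, 343]);
translate([0, 0, 381]) {
  cube([57, 27, 295]);
  translate([252, 0, 0]) cube([57, 27, 295]);
  translate([57, 0, 0]) cube([195, 27, 57]);
  translate([57, 0, 238]) cube([195, 27, 57]);
}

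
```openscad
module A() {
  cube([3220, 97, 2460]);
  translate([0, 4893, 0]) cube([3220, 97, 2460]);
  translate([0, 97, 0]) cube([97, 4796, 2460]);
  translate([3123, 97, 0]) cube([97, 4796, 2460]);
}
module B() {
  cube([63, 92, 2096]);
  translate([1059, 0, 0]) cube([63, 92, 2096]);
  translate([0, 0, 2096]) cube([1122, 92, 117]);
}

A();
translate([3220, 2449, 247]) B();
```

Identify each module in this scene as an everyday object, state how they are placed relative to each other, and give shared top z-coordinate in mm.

A is a house frame. B is a door frame. The door frame is beside the house frame with their tops flush at z = 2460. The shared top z-coordinate is 2460 mm.

Both tops at z = 2460 mm.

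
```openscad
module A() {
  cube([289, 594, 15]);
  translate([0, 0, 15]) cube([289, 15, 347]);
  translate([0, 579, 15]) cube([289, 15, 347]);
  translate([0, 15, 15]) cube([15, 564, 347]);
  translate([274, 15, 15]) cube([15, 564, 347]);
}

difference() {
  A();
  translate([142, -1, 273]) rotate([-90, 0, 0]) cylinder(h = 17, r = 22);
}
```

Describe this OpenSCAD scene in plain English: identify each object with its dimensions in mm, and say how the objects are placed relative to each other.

A is an open storage box with external size 289×594×362 mm and wall thickness 15 mm (the base is also 15 mm thick). The base covers the whole footprint; the four walls stand on the base, with the y-facing walls full-width and the x-facing walls fitting between their inner faces.

The open box has a circular hole of radius 22 mm through its front wall, centred at (x = 142, z = 273).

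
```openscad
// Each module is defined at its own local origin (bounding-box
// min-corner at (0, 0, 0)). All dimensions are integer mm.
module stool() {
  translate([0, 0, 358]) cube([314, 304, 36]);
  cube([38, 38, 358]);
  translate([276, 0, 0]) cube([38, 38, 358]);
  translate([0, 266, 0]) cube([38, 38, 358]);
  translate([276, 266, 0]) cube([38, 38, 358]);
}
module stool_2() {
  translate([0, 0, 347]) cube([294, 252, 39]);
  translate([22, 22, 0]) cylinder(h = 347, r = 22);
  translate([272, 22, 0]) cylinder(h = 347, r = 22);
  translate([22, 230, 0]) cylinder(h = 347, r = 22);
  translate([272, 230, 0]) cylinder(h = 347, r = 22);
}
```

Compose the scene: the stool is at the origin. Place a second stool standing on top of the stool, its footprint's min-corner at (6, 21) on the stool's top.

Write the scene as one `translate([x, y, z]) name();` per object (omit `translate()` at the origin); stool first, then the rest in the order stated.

stool();
translate([6, 21, 394]) stool_2();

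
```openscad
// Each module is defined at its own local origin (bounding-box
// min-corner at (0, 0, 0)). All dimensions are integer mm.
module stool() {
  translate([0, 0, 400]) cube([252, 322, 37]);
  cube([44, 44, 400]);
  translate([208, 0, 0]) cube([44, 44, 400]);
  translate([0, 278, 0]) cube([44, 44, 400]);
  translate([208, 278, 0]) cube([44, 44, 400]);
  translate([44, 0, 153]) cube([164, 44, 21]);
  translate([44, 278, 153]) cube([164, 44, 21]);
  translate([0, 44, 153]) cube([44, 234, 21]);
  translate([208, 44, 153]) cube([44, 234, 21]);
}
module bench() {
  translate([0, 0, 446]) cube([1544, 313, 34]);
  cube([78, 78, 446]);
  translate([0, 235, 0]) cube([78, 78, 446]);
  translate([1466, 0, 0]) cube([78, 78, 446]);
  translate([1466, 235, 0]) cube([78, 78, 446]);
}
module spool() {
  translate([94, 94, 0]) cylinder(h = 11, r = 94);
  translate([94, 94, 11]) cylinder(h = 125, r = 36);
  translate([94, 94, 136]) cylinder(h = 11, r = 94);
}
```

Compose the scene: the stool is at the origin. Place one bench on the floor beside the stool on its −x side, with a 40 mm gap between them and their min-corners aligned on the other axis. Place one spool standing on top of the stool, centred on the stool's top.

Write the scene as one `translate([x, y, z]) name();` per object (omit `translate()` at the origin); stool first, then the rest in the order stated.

stool();
translate([-1584, 0, 0]) bench();
translate([32, 67, 437]) spool();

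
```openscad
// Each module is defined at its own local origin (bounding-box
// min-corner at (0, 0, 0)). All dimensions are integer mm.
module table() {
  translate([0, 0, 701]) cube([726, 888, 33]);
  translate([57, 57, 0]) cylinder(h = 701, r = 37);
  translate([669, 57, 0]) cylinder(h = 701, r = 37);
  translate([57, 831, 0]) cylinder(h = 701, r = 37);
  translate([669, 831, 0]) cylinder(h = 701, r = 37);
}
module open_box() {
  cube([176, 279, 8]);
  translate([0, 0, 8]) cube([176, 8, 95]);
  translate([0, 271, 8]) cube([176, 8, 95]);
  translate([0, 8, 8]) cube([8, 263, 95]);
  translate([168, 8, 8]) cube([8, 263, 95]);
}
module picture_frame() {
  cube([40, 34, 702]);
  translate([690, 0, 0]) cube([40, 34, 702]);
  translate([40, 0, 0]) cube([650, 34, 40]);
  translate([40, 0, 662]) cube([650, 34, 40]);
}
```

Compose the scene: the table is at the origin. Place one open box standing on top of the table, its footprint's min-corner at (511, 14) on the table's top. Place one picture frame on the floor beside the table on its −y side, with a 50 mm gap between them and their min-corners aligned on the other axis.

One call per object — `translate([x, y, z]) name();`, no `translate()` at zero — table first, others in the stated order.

table();
translate([511, 14, 734]) open_box();
translate([0, -84, 0]) picture_frame();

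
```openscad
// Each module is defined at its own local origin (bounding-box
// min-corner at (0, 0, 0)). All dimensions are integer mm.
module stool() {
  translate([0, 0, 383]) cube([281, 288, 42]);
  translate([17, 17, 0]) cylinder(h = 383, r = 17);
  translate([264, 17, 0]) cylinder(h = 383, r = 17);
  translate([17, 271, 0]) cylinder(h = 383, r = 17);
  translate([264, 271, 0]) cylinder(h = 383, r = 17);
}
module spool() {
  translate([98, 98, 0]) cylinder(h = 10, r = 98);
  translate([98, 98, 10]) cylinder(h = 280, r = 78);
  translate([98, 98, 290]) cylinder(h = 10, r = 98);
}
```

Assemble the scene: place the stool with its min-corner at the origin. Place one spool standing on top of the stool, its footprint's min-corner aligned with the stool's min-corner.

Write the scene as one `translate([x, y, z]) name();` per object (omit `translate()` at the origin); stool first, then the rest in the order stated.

stool();
translate([0, 0, 425]) spool();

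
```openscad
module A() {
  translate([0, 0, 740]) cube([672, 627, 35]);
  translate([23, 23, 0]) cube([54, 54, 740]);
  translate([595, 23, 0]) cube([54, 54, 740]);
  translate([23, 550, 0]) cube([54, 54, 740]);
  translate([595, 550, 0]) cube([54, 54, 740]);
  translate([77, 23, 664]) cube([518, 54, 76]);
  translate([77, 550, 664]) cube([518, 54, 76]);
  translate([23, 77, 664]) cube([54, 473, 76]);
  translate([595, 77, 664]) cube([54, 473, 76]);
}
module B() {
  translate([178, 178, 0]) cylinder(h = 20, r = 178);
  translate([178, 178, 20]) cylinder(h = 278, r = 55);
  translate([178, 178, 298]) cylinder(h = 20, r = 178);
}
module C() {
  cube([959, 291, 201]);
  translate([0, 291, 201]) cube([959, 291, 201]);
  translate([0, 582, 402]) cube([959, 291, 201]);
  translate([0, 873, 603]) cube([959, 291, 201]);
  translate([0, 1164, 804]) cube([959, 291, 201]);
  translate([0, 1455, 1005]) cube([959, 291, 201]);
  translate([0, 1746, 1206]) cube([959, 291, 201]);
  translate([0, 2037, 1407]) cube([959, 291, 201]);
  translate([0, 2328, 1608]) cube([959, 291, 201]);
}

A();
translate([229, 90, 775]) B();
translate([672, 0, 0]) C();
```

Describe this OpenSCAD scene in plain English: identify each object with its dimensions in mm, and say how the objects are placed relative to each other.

A is a rectangular dining table. The top is 672×627×35 mm with its upper surface at z = 775 mm. It stands on four 54×54 mm square legs, each inset 23 mm from the nearest pair of top edges, running from the floor to the underside of the top. Four apron rails, 54 mm thick and 76 mm tall, run between adjacent legs with their top edges flush with the underside of the top and their outer faces flush with the legs' outer faces.

B is a spool: two coaxial disc flanges of radius 178 mm and thickness 20 mm, joined by a core cylinder of radius 55 mm and height 278 mm. The lower flange rests on z = 0 and the three cylinders share a vertical axis.

C is a straight staircase of 9 solid steps. Each step is 959 mm wide (x), 291 mm deep (y, the going) and 201 mm tall (the rise). The first step rests on the floor; each subsequent step sits one going further in +y and one rise higher in +z, directly behind and above the previous step with no overlap.

The spool is on top of the table. The staircase is against the table's +x side, with their −y faces flush.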